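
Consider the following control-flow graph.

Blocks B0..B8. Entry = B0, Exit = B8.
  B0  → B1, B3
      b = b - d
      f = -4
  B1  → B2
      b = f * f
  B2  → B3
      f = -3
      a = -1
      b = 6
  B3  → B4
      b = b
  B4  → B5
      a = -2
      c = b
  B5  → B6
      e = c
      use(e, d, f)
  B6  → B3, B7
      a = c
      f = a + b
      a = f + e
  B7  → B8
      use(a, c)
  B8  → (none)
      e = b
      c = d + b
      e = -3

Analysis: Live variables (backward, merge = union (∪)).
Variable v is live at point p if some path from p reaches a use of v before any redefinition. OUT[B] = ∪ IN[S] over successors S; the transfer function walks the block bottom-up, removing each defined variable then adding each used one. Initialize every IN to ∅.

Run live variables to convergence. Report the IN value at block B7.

Answer: {a, b, c, d}

Working:
Fixpoint table:
  B0: | IN={b, d} | OUT={b, d, f}
  B1: | IN={d, f} | OUT={d}
  B2: | IN={d} | OUT={b, d, f}
  B3: | IN={b, d, f} | OUT={b, d, f}
  B4: | IN={b, d, f} | OUT={b, c, d, f}
  B5: | IN={b, c, d, f} | OUT={b, c, d, e}
  B6: | IN={b, c, d, e} | OUT={a, b, c, d, f}
  B7: | IN={a, b, c, d} | OUT={b, d}
  B8: | IN={b, d} | OUT={}

Merge at B7: OUT[B7] = IN[B8] = {b, d}
Applying B7's transfer function to that OUT value gives IN[B7] (row B7 above).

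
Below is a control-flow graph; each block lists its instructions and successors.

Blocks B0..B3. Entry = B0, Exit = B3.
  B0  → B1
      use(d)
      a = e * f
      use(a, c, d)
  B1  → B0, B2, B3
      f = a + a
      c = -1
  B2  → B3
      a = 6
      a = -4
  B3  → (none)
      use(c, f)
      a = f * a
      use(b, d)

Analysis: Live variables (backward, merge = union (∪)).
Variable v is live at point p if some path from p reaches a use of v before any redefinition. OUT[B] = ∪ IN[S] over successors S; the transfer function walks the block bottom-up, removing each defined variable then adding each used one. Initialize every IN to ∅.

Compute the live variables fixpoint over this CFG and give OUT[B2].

Answer: {a, b, c, d, f}

Working:
Fixpoint table:
  B0:  IN={b, c, d, e, f}  OUT={a, b, d, e}
  B1:  IN={a, b, d, e}  OUT={a, b, c, d, e, f}
  B2:  IN={b, c, d, f}  OUT={a, b, c, d, f}
  B3:  IN={a, b, c, d, f}  OUT={}

Merge at B2: OUT[B2] = IN[B3] = {a, b, c, d, f}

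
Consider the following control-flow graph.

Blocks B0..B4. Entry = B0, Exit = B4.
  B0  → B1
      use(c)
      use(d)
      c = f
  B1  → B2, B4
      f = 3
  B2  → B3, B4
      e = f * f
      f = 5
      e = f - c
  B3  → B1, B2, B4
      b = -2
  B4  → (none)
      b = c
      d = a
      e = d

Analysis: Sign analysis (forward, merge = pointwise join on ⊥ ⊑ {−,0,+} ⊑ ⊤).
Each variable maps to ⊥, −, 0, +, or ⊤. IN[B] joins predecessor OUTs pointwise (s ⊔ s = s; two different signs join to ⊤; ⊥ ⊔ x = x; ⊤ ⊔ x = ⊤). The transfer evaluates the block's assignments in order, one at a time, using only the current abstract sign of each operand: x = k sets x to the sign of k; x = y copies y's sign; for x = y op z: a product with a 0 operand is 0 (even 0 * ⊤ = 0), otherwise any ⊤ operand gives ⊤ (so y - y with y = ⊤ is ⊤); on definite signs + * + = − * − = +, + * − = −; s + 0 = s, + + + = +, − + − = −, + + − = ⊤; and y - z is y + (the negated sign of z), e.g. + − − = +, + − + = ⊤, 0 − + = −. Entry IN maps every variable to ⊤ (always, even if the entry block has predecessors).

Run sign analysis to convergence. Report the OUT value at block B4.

Answer: {a: ⊤, b: ⊤, c: ⊤, d: ⊤, e: ⊤, f: +}

Working:
Converged values:
  B0: | IN=(all ⊤) | OUT=(all ⊤)
  B1: | IN=(all ⊤) | OUT={f:+; rest ⊤}
  B2: | IN={f:+; rest ⊤} | OUT={f:+; rest ⊤}
  B3: | IN={f:+; rest ⊤} | OUT={b:-, f:+; rest ⊤}
  B4: | IN={f:+; rest ⊤} | OUT={f:+; rest ⊤}

Merge at B4: IN[B4] = OUT[B1] ⊔ OUT[B2] ⊔ OUT[B3] = {a: ⊤, b: ⊤, c: ⊤, d: ⊤, e: ⊤, f: +}
Applying B4's transfer function to that IN value gives OUT[B4] (row B4 above).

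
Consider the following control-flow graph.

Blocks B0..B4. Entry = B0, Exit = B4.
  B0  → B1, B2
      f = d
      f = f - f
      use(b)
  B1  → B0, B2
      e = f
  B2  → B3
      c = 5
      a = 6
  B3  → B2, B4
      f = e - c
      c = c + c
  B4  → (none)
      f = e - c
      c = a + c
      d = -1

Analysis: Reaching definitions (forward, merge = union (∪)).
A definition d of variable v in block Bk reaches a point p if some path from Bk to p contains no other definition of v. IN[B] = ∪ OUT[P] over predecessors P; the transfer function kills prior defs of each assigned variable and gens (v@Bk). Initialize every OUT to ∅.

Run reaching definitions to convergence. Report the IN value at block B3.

Answer: {a@B2, c@B2, e@B1, f@B0, f@B3}

Working:
Fixpoint table:
  B0:  IN={e@B1, f@B0}  OUT={e@B1, f@B0}
  B1:  IN={e@B1, f@B0}  OUT={e@B1, f@B0}
  B2:  IN={a@B2, c@B3, e@B1, f@B0, f@B3}  OUT={a@B2, c@B2, e@B1, f@B0, f@B3}
  B3:  IN={a@B2, c@B2, e@B1, f@B0, f@B3}  OUT={a@B2, c@B3, e@B1, f@B3}
  B4:  IN={a@B2, c@B3, e@B1, f@B3}  OUT={a@B2, c@B4, d@B4, e@B1, f@B4}

Merge at B3: IN[B3] = OUT[B2] = {a@B2, c@B2, e@B1, f@B0, f@B3}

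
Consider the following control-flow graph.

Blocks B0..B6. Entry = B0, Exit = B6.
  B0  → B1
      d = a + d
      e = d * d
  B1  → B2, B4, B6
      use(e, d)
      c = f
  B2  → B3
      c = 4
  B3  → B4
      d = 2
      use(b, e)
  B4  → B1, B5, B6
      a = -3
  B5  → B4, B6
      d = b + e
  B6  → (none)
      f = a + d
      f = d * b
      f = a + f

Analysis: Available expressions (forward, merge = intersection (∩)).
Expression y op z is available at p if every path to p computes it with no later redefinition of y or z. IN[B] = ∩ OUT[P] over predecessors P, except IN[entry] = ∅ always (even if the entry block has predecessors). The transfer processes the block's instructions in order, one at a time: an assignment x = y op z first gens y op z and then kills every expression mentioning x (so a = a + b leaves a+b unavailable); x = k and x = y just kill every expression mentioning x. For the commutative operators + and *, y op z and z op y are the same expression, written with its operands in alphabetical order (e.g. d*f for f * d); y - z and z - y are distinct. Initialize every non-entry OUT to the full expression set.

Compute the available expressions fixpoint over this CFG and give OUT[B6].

Converged values:
  B0:   IN={}   OUT={d*d}
  B1:   IN={}   OUT={}
  B2:   IN={}   OUT={}
  B3:   IN={}   OUT={}
  B4:   IN={}   OUT={}
  B5:   IN={}   OUT={b+e}
  B6:   IN={}   OUT={a+d, b*d}

Merge at B6: IN[B6] = OUT[B1] ∩ OUT[B4] ∩ OUT[B5] = {}
Applying B6's transfer function to that IN value gives OUT[B6] (row B6 above).

Answer: {a+d, b*d}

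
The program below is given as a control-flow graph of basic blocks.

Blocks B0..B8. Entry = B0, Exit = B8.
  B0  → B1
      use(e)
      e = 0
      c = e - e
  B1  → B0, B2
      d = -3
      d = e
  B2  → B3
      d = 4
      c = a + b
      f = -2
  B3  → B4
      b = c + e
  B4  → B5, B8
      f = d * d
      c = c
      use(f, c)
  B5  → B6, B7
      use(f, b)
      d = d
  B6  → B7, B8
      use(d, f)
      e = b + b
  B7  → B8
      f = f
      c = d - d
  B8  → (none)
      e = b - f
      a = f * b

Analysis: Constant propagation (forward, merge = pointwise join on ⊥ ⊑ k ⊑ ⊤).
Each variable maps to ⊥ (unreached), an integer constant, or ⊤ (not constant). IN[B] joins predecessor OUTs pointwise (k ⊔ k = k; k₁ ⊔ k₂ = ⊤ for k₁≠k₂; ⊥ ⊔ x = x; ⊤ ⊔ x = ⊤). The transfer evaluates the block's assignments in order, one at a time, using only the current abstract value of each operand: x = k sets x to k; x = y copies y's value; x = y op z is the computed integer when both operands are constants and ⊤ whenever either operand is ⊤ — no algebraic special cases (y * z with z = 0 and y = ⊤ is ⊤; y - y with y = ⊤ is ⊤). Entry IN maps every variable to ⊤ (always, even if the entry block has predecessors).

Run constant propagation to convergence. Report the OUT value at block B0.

Per-block solution:
  B0:  IN=(all ⊤)  OUT={c:0, e:0; rest ⊤}
  B1:  IN={c:0, e:0; rest ⊤}  OUT={c:0, d:0, e:0; rest ⊤}
  B2:  IN={c:0, d:0, e:0; rest ⊤}  OUT={d:4, e:0, f:-2; rest ⊤}
  B3:  IN={d:4, e:0, f:-2; rest ⊤}  OUT={d:4, e:0, f:-2; rest ⊤}
  B4:  IN={d:4, e:0, f:-2; rest ⊤}  OUT={d:4, e:0, f:16; rest ⊤}
  B5:  IN={d:4, e:0, f:16; rest ⊤}  OUT={d:4, e:0, f:16; rest ⊤}
  B6:  IN={d:4, e:0, f:16; rest ⊤}  OUT={d:4, f:16; rest ⊤}
  B7:  IN={d:4, f:16; rest ⊤}  OUT={c:0, d:4, f:16; rest ⊤}
  B8:  IN={d:4, f:16; rest ⊤}  OUT={d:4, f:16; rest ⊤}

Merge at B0 (entry node, so the boundary value (all ⊤) is joined with the incoming edge(s)): IN[B0] = (all ⊤) ⊔ OUT[B1] = {a: ⊤, b: ⊤, c: ⊤, d: ⊤, e: ⊤, f: ⊤}
Applying B0's transfer function to that IN value gives OUT[B0] (row B0 above).

Answer: {a: ⊤, b: ⊤, c: 0, d: ⊤, e: 0, f: ⊤}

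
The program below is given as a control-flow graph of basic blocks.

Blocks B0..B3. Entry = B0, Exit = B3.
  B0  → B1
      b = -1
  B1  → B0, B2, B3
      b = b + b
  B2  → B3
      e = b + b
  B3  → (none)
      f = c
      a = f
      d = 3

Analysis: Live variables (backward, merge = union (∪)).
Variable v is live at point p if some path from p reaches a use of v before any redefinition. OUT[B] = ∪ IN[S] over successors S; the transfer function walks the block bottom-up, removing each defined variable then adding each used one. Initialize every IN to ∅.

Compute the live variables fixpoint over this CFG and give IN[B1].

Per-block solution:
  B0:   IN={c}   OUT={b, c}
  B1:   IN={b, c}   OUT={b, c}
  B2:   IN={b, c}   OUT={c}
  B3:   IN={c}   OUT={}

Merge at B1: OUT[B1] = IN[B0] ⊔ IN[B2] ⊔ IN[B3] = {b, c}
Applying B1's transfer function to that OUT value gives IN[B1] (row B1 above).

Answer: {b, c}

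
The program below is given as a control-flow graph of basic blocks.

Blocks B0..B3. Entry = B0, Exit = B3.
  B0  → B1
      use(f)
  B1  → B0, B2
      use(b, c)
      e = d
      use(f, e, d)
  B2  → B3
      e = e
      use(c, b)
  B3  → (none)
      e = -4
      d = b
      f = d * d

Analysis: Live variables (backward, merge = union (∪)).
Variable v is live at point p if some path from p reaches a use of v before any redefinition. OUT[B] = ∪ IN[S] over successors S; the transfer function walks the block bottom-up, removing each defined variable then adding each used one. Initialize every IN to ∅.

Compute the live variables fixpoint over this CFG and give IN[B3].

Answer: {b}

Derivation:
Per-block solution:
  B0: | IN={b, c, d, f} | OUT={b, c, d, f}
  B1: | IN={b, c, d, f} | OUT={b, c, d, e, f}
  B2: | IN={b, c, e} | OUT={b}
  B3: | IN={b} | OUT={}

B3 is the boundary node: OUT[B3] = {}
Applying B3's transfer function to that OUT value gives IN[B3] (row B3 above).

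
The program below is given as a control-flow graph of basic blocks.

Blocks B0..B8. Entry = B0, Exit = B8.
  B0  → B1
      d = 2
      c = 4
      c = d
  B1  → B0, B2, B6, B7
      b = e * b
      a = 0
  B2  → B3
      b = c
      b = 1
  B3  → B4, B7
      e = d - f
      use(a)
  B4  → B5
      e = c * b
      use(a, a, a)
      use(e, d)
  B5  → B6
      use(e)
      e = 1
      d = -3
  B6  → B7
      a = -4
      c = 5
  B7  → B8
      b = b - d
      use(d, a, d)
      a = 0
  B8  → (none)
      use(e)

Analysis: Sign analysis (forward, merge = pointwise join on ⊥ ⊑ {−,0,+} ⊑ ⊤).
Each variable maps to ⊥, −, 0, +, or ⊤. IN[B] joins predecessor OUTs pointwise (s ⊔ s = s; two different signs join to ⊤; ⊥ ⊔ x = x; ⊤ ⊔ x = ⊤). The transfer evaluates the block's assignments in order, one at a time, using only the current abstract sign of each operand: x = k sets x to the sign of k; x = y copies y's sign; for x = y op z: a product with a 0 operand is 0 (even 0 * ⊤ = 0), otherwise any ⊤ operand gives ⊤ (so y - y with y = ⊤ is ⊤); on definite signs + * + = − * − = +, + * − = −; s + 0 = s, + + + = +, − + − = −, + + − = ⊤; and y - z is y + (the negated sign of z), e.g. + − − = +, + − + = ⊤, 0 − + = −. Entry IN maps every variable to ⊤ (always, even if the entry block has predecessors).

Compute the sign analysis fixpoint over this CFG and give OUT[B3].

Per-block solution:
  B0:  IN=(all ⊤)  OUT={c:+, d:+; rest ⊤}
  B1:  IN={c:+, d:+; rest ⊤}  OUT={a:0, c:+, d:+; rest ⊤}
  B2:  IN={a:0, c:+, d:+; rest ⊤}  OUT={a:0, b:+, c:+, d:+; rest ⊤}
  B3:  IN={a:0, b:+, c:+, d:+; rest ⊤}  OUT={a:0, b:+, c:+, d:+; rest ⊤}
  B4:  IN={a:0, b:+, c:+, d:+; rest ⊤}  OUT={a:0, b:+, c:+, d:+, e:+; rest ⊤}
  B5:  IN={a:0, b:+, c:+, d:+, e:+; rest ⊤}  OUT={a:0, b:+, c:+, d:-, e:+; rest ⊤}
  B6:  IN={a:0, c:+; rest ⊤}  OUT={a:-, c:+; rest ⊤}
  B7:  IN={c:+; rest ⊤}  OUT={a:0, c:+; rest ⊤}
  B8:  IN={a:0, c:+; rest ⊤}  OUT={a:0, c:+; rest ⊤}

Merge at B3: IN[B3] = OUT[B2] = {a: 0, b: +, c: +, d: +, e: ⊤, f: ⊤}
Applying B3's transfer function to that IN value gives OUT[B3] (row B3 above).

Answer: {a: 0, b: +, c: +, d: +, e: ⊤, f: ⊤}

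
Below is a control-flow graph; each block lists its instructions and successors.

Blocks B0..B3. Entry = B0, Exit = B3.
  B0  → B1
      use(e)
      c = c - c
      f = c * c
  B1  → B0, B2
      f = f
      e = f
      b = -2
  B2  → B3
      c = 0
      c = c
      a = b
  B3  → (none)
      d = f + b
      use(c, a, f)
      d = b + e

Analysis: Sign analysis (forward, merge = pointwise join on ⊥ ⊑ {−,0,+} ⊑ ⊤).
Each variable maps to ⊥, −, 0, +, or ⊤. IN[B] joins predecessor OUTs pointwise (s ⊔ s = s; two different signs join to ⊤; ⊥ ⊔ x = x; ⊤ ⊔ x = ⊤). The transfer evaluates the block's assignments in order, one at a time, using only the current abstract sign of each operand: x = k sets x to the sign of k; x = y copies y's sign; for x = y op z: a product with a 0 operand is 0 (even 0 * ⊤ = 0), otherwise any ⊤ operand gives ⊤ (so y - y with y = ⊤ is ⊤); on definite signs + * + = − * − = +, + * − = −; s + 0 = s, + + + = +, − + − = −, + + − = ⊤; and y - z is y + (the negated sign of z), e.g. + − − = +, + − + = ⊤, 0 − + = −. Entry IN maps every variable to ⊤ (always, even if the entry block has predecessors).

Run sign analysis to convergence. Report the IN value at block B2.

Converged values:
  B0:   IN=(all ⊤)   OUT=(all ⊤)
  B1:   IN=(all ⊤)   OUT={b:-; rest ⊤}
  B2:   IN={b:-; rest ⊤}   OUT={a:-, b:-, c:0; rest ⊤}
  B3:   IN={a:-, b:-, c:0; rest ⊤}   OUT={a:-, b:-, c:0; rest ⊤}

Merge at B2: IN[B2] = OUT[B1] = {a: ⊤, b: -, c: ⊤, d: ⊤, e: ⊤, f: ⊤}

Answer: {a: ⊤, b: -, c: ⊤, d: ⊤, e: ⊤, f: ⊤}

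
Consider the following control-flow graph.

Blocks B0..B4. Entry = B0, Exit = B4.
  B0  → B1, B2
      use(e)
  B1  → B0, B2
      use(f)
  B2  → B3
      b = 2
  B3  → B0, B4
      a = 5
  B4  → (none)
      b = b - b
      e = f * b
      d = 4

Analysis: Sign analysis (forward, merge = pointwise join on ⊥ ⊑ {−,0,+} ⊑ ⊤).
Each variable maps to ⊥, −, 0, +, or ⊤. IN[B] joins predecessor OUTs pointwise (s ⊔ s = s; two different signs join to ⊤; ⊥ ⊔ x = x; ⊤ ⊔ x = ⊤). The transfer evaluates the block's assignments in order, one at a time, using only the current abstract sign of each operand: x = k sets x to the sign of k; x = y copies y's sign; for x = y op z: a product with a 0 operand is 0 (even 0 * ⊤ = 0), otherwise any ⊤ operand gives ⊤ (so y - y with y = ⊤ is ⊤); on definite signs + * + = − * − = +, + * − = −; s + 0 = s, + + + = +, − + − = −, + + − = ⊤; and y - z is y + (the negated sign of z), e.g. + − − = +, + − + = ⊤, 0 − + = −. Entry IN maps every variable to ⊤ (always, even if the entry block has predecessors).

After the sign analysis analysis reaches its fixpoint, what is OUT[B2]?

Fixpoint table:
  B0: | IN=(all ⊤) | OUT=(all ⊤)
  B1: | IN=(all ⊤) | OUT=(all ⊤)
  B2: | IN=(all ⊤) | OUT={b:+; rest ⊤}
  B3: | IN={b:+; rest ⊤} | OUT={a:+, b:+; rest ⊤}
  B4: | IN={a:+, b:+; rest ⊤} | OUT={a:+, d:+; rest ⊤}

Merge at B2: IN[B2] = OUT[B0] ⊔ OUT[B1] = {a: ⊤, b: ⊤, c: ⊤, d: ⊤, e: ⊤, f: ⊤}
Applying B2's transfer function to that IN value gives OUT[B2] (row B2 above).

Answer: {a: ⊤, b: +, c: ⊤, d: ⊤, e: ⊤, f: ⊤}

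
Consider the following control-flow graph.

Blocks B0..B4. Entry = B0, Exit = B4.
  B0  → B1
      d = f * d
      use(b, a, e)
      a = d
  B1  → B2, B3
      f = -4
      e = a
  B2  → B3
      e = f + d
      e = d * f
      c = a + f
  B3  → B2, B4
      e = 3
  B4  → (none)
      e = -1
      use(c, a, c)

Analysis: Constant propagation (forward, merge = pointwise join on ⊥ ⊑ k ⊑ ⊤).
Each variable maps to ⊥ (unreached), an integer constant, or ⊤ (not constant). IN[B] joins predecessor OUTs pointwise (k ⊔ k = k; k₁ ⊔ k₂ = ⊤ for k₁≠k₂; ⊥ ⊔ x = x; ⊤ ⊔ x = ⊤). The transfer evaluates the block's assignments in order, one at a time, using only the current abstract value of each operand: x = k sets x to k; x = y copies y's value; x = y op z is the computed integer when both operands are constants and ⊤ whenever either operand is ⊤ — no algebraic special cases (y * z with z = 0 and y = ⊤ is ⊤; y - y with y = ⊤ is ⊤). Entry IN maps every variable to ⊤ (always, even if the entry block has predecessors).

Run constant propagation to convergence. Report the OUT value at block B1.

Converged values:
  B0:  IN=(all ⊤)  OUT=(all ⊤)
  B1:  IN=(all ⊤)  OUT={f:-4; rest ⊤}
  B2:  IN={f:-4; rest ⊤}  OUT={f:-4; rest ⊤}
  B3:  IN={f:-4; rest ⊤}  OUT={e:3, f:-4; rest ⊤}
  B4:  IN={e:3, f:-4; rest ⊤}  OUT={e:-1, f:-4; rest ⊤}

Merge at B1: IN[B1] = OUT[B0] = {a: ⊤, b: ⊤, c: ⊤, d: ⊤, e: ⊤, f: ⊤}
Applying B1's transfer function to that IN value gives OUT[B1] (row B1 above).

Answer: {a: ⊤, b: ⊤, c: ⊤, d: ⊤, e: ⊤, f: -4}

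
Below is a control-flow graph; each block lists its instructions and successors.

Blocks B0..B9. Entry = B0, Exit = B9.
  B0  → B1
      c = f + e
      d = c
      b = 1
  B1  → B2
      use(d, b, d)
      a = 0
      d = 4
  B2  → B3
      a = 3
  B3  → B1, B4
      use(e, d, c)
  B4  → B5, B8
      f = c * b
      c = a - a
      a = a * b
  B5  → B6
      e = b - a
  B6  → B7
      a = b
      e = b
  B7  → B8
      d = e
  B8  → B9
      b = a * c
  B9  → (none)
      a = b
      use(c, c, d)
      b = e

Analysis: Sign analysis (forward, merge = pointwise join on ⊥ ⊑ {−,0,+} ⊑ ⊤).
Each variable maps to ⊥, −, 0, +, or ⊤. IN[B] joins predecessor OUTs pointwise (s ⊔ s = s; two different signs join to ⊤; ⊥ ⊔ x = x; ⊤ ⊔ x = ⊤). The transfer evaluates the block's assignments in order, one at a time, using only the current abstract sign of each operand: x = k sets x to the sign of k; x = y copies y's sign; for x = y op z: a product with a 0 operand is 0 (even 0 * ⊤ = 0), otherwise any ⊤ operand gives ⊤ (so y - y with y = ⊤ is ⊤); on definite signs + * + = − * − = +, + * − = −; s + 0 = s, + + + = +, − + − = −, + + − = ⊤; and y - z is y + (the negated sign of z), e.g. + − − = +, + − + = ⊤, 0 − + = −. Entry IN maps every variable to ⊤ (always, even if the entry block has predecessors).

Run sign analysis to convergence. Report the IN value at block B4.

Answer: {a: +, b: +, c: ⊤, d: +, e: ⊤, f: ⊤}

Working:
Fixpoint table:
  B0: | IN=(all ⊤) | OUT={b:+; rest ⊤}
  B1: | IN={b:+; rest ⊤} | OUT={a:0, b:+, d:+; rest ⊤}
  B2: | IN={a:0, b:+, d:+; rest ⊤} | OUT={a:+, b:+, d:+; rest ⊤}
  B3: | IN={a:+, b:+, d:+; rest ⊤} | OUT={a:+, b:+, d:+; rest ⊤}
  B4: | IN={a:+, b:+, d:+; rest ⊤} | OUT={a:+, b:+, d:+; rest ⊤}
  B5: | IN={a:+, b:+, d:+; rest ⊤} | OUT={a:+, b:+, d:+; rest ⊤}
  B6: | IN={a:+, b:+, d:+; rest ⊤} | OUT={a:+, b:+, d:+, e:+; rest ⊤}
  B7: | IN={a:+, b:+, d:+, e:+; rest ⊤} | OUT={a:+, b:+, d:+, e:+; rest ⊤}
  B8: | IN={a:+, b:+, d:+; rest ⊤} | OUT={a:+, d:+; rest ⊤}
  B9: | IN={a:+, d:+; rest ⊤} | OUT={d:+; rest ⊤}

Merge at B4: IN[B4] = OUT[B3] = {a: +, b: +, c: ⊤, d: +, e: ⊤, f: ⊤}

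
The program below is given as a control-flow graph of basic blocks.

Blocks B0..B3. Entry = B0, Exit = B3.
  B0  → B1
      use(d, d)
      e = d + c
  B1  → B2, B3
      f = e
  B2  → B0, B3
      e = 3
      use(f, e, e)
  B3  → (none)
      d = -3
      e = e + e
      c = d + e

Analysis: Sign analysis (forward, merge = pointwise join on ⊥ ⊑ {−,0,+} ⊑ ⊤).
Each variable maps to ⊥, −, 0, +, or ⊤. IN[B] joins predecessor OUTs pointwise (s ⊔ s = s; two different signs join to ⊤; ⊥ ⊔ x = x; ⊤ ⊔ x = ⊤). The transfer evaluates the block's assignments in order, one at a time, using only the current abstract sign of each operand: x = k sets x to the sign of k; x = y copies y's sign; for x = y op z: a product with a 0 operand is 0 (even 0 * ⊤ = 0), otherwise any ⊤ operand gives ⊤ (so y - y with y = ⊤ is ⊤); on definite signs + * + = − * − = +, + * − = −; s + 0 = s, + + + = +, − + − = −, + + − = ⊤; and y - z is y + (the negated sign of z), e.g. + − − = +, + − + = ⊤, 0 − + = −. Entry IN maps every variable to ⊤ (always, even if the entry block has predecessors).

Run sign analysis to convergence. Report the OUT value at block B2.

Answer: {a: ⊤, b: ⊤, c: ⊤, d: ⊤, e: +, f: ⊤}

Working:
Converged values:
  B0:   IN=(all ⊤)   OUT=(all ⊤)
  B1:   IN=(all ⊤)   OUT=(all ⊤)
  B2:   IN=(all ⊤)   OUT={e:+; rest ⊤}
  B3:   IN=(all ⊤)   OUT={d:-; rest ⊤}

Merge at B2: IN[B2] = OUT[B1] = {a: ⊤, b: ⊤, c: ⊤, d: ⊤, e: ⊤, f: ⊤}
Applying B2's transfer function to that IN value gives OUT[B2] (row B2 above).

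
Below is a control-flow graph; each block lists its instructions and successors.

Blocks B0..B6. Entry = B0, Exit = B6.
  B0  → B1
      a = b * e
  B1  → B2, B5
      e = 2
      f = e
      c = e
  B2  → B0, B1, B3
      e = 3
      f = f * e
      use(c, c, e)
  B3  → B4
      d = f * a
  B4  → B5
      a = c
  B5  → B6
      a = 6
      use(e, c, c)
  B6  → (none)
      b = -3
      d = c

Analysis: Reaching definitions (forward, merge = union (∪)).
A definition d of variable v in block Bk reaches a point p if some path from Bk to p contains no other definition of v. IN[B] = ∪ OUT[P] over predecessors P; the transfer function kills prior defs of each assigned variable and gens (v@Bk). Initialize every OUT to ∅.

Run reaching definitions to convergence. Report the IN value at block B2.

Per-block solution:
  B0:   IN={a@B0, c@B1, e@B2, f@B2}   OUT={a@B0, c@B1, e@B2, f@B2}
  B1:   IN={a@B0, c@B1, e@B2, f@B2}   OUT={a@B0, c@B1, e@B1, f@B1}
  B2:   IN={a@B0, c@B1, e@B1, f@B1}   OUT={a@B0, c@B1, e@B2, f@B2}
  B3:   IN={a@B0, c@B1, e@B2, f@B2}   OUT={a@B0, c@B1, d@B3, e@B2, f@B2}
  B4:   IN={a@B0, c@B1, d@B3, e@B2, f@B2}   OUT={a@B4, c@B1, d@B3, e@B2, f@B2}
  B5:   IN={a@B0, a@B4, c@B1, d@B3, e@B1, e@B2, f@B1, f@B2}   OUT={a@B5, c@B1, d@B3, e@B1, e@B2, f@B1, f@B2}
  B6:   IN={a@B5, c@B1, d@B3, e@B1, e@B2, f@B1, f@B2}   OUT={a@B5, b@B6, c@B1, d@B6, e@B1, e@B2, f@B1, f@B2}

Merge at B2: IN[B2] = OUT[B1] = {a@B0, c@B1, e@B1, f@B1}

Answer: {a@B0, c@B1, e@B1, f@B1}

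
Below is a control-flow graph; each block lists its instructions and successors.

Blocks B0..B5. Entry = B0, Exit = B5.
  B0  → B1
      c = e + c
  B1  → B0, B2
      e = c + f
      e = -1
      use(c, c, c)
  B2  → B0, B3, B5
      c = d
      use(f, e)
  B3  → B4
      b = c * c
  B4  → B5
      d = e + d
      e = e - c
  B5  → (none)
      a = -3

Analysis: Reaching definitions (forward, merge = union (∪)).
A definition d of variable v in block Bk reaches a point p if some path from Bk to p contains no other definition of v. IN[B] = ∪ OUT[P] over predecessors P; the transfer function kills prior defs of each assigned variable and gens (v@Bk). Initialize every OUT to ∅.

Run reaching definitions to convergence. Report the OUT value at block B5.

Answer: {a@B5, b@B3, c@B2, d@B4, e@B1, e@B4}

Working:
Converged values:
  B0:  IN={c@B0, c@B2, e@B1}  OUT={c@B0, e@B1}
  B1:  IN={c@B0, e@B1}  OUT={c@B0, e@B1}
  B2:  IN={c@B0, e@B1}  OUT={c@B2, e@B1}
  B3:  IN={c@B2, e@B1}  OUT={b@B3, c@B2, e@B1}
  B4:  IN={b@B3, c@B2, e@B1}  OUT={b@B3, c@B2, d@B4, e@B4}
  B5:  IN={b@B3, c@B2, d@B4, e@B1, e@B4}  OUT={a@B5, b@B3, c@B2, d@B4, e@B1, e@B4}

Merge at B5: IN[B5] = OUT[B2] ⊔ OUT[B4] = {b@B3, c@B2, d@B4, e@B1, e@B4}
Applying B5's transfer function to that IN value gives OUT[B5] (row B5 above).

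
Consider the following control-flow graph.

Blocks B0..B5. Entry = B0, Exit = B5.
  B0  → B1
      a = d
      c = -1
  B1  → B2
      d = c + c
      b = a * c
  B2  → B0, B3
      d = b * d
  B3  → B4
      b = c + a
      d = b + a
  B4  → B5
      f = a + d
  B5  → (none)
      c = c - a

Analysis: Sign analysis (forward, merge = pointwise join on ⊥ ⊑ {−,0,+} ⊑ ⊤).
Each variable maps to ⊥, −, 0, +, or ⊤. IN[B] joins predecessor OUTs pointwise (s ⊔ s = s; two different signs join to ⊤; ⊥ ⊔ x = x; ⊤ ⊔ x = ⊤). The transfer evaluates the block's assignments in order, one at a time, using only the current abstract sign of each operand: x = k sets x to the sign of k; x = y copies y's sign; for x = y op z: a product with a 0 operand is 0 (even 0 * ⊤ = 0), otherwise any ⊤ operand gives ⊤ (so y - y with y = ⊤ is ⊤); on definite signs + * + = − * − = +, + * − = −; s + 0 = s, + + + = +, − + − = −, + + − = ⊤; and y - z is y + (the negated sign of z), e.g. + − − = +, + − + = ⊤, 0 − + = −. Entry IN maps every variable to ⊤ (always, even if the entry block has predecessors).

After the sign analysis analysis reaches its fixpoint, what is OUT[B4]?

Answer: {a: ⊤, b: ⊤, c: -, d: ⊤, e: ⊤, f: ⊤}

Trace:
Converged values:
  B0:  IN=(all ⊤)  OUT={c:-; rest ⊤}
  B1:  IN={c:-; rest ⊤}  OUT={c:-, d:-; rest ⊤}
  B2:  IN={c:-, d:-; rest ⊤}  OUT={c:-; rest ⊤}
  B3:  IN={c:-; rest ⊤}  OUT={c:-; rest ⊤}
  B4:  IN={c:-; rest ⊤}  OUT={c:-; rest ⊤}
  B5:  IN={c:-; rest ⊤}  OUT=(all ⊤)

Merge at B4: IN[B4] = OUT[B3] = {a: ⊤, b: ⊤, c: -, d: ⊤, e: ⊤, f: ⊤}
Applying B4's transfer function to that IN value gives OUT[B4] (row B4 above).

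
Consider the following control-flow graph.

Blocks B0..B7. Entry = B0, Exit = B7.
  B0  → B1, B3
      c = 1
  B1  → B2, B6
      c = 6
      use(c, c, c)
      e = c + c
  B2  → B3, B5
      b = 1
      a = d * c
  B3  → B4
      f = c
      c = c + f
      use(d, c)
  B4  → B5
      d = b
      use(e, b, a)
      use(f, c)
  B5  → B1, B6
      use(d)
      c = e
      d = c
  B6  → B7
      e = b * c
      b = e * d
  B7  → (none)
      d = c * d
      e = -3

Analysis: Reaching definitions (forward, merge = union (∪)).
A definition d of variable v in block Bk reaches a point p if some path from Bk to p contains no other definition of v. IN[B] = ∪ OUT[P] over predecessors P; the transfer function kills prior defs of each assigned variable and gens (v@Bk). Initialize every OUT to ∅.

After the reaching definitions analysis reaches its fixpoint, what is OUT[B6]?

Answer: {a@B2, b@B6, c@B1, c@B5, d@B5, e@B6, f@B3}

Working:
Per-block solution:
  B0: | IN={} | OUT={c@B0}
  B1: | IN={a@B2, b@B2, c@B0, c@B5, d@B5, e@B1, f@B3} | OUT={a@B2, b@B2, c@B1, d@B5, e@B1, f@B3}
  B2: | IN={a@B2, b@B2, c@B1, d@B5, e@B1, f@B3} | OUT={a@B2, b@B2, c@B1, d@B5, e@B1, f@B3}
  B3: | IN={a@B2, b@B2, c@B0, c@B1, d@B5, e@B1, f@B3} | OUT={a@B2, b@B2, c@B3, d@B5, e@B1, f@B3}
  B4: | IN={a@B2, b@B2, c@B3, d@B5, e@B1, f@B3} | OUT={a@B2, b@B2, c@B3, d@B4, e@B1, f@B3}
  B5: | IN={a@B2, b@B2, c@B1, c@B3, d@B4, d@B5, e@B1, f@B3} | OUT={a@B2, b@B2, c@B5, d@B5, e@B1, f@B3}
  B6: | IN={a@B2, b@B2, c@B1, c@B5, d@B5, e@B1, f@B3} | OUT={a@B2, b@B6, c@B1, c@B5, d@B5, e@B6, f@B3}
  B7: | IN={a@B2, b@B6, c@B1, c@B5, d@B5, e@B6, f@B3} | OUT={a@B2, b@B6, c@B1, c@B5, d@B7, e@B7, f@B3}

Merge at B6: IN[B6] = OUT[B1] ⊔ OUT[B5] = {a@B2, b@B2, c@B1, c@B5, d@B5, e@B1, f@B3}
Applying B6's transfer function to that IN value gives OUT[B6] (row B6 above).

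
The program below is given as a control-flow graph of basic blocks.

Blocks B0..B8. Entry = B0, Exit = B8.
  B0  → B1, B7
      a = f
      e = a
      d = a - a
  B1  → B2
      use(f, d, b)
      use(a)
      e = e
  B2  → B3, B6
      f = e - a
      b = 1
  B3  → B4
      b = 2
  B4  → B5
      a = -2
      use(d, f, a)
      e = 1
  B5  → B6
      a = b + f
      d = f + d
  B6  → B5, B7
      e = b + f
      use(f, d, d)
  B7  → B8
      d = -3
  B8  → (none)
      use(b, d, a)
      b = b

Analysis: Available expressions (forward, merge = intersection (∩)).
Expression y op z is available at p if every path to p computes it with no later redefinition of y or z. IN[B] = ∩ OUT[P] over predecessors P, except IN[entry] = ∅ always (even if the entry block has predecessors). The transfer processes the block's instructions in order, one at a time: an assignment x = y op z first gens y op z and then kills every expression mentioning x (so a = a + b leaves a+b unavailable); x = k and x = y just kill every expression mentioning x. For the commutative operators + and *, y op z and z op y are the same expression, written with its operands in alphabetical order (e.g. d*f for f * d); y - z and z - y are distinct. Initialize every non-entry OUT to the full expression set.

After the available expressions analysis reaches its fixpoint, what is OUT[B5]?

Answer: {b+f}

Trace:
Converged values:
  B0: | IN={} | OUT={a-a}
  B1: | IN={a-a} | OUT={a-a}
  B2: | IN={a-a} | OUT={a-a, e-a}
  B3: | IN={a-a, e-a} | OUT={a-a, e-a}
  B4: | IN={a-a, e-a} | OUT={}
  B5: | IN={} | OUT={b+f}
  B6: | IN={} | OUT={b+f}
  B7: | IN={} | OUT={}
  B8: | IN={} | OUT={}

Merge at B5: IN[B5] = OUT[B4] ∩ OUT[B6] = {}
Applying B5's transfer function to that IN value gives OUT[B5] (row B5 above).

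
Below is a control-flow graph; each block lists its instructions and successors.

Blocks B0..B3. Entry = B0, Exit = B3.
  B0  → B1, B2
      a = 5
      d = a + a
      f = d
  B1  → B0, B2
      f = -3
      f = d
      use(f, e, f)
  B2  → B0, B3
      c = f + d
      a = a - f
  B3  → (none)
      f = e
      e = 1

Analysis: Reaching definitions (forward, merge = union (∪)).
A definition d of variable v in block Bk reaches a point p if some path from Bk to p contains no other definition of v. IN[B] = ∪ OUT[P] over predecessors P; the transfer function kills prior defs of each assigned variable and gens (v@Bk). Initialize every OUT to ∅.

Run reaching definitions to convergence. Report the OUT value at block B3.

Fixpoint table:
  B0:   IN={a@B0, a@B2, c@B2, d@B0, f@B0, f@B1}   OUT={a@B0, c@B2, d@B0, f@B0}
  B1:   IN={a@B0, c@B2, d@B0, f@B0}   OUT={a@B0, c@B2, d@B0, f@B1}
  B2:   IN={a@B0, c@B2, d@B0, f@B0, f@B1}   OUT={a@B2, c@B2, d@B0, f@B0, f@B1}
  B3:   IN={a@B2, c@B2, d@B0, f@B0, f@B1}   OUT={a@B2, c@B2, d@B0, e@B3, f@B3}

Merge at B3: IN[B3] = OUT[B2] = {a@B2, c@B2, d@B0, f@B0, f@B1}
Applying B3's transfer function to that IN value gives OUT[B3] (row B3 above).

Answer: {a@B2, c@B2, d@B0, e@B3, f@B3}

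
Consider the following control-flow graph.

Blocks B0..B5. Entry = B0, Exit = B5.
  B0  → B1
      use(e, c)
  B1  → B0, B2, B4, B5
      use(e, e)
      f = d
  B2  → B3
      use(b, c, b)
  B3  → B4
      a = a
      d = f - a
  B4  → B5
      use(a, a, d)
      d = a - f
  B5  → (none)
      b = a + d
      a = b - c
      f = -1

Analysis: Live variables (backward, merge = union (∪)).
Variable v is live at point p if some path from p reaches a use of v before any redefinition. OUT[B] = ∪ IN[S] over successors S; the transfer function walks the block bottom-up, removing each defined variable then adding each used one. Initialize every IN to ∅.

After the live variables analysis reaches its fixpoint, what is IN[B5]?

Fixpoint table:
  B0: | IN={a, b, c, d, e} | OUT={a, b, c, d, e}
  B1: | IN={a, b, c, d, e} | OUT={a, b, c, d, e, f}
  B2: | IN={a, b, c, f} | OUT={a, c, f}
  B3: | IN={a, c, f} | OUT={a, c, d, f}
  B4: | IN={a, c, d, f} | OUT={a, c, d}
  B5: | IN={a, c, d} | OUT={}

B5 is the boundary node: OUT[B5] = {}
Applying B5's transfer function to that OUT value gives IN[B5] (row B5 above).

Answer: {a, c, d}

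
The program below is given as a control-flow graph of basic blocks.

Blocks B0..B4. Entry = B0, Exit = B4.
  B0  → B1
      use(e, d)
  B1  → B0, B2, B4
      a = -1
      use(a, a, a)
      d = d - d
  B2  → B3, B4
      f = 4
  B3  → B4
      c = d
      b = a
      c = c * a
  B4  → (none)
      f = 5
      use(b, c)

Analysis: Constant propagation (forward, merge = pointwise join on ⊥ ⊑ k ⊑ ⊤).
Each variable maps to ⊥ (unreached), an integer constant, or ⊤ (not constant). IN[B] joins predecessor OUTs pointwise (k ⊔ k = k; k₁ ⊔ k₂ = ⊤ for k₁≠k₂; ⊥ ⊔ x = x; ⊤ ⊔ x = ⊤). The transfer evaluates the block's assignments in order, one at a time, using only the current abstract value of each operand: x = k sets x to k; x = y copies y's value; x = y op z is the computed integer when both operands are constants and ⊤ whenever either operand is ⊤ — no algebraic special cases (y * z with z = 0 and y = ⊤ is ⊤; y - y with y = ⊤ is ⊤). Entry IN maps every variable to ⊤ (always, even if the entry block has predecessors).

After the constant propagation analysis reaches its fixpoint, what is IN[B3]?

Per-block solution:
  B0:  IN=(all ⊤)  OUT=(all ⊤)
  B1:  IN=(all ⊤)  OUT={a:-1; rest ⊤}
  B2:  IN={a:-1; rest ⊤}  OUT={a:-1, f:4; rest ⊤}
  B3:  IN={a:-1, f:4; rest ⊤}  OUT={a:-1, b:-1, f:4; rest ⊤}
  B4:  IN={a:-1; rest ⊤}  OUT={a:-1, f:5; rest ⊤}

Merge at B3: IN[B3] = OUT[B2] = {a: -1, b: ⊤, c: ⊤, d: ⊤, e: ⊤, f: 4}

Answer: {a: -1, b: ⊤, c: ⊤, d: ⊤, e: ⊤, f: 4}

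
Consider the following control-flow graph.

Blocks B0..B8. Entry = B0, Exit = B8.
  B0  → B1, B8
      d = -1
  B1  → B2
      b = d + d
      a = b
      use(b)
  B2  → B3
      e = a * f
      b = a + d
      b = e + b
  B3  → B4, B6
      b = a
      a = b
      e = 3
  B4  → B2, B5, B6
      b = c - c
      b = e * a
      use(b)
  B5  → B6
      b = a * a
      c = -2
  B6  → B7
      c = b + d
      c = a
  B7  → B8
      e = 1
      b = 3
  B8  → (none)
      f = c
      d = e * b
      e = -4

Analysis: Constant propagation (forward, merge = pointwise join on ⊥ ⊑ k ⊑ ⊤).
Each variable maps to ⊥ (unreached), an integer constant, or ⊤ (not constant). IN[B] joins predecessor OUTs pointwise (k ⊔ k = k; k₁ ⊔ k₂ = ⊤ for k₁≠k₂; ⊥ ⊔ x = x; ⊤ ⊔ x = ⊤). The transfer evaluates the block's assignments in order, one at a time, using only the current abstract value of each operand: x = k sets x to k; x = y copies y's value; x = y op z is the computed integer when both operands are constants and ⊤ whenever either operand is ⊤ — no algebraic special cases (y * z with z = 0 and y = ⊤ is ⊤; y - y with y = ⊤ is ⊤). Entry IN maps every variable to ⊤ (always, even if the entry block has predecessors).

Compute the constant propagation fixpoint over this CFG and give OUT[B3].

Converged values:
  B0: | IN=(all ⊤) | OUT={d:-1; rest ⊤}
  B1: | IN={d:-1; rest ⊤} | OUT={a:-2, b:-2, d:-1; rest ⊤}
  B2: | IN={a:-2, d:-1; rest ⊤} | OUT={a:-2, d:-1; rest ⊤}
  B3: | IN={a:-2, d:-1; rest ⊤} | OUT={a:-2, b:-2, d:-1, e:3; rest ⊤}
  B4: | IN={a:-2, b:-2, d:-1, e:3; rest ⊤} | OUT={a:-2, b:-6, d:-1, e:3; rest ⊤}
  B5: | IN={a:-2, b:-6, d:-1, e:3; rest ⊤} | OUT={a:-2, b:4, c:-2, d:-1, e:3; rest ⊤}
  B6: | IN={a:-2, d:-1, e:3; rest ⊤} | OUT={a:-2, c:-2, d:-1, e:3; rest ⊤}
  B7: | IN={a:-2, c:-2, d:-1, e:3; rest ⊤} | OUT={a:-2, b:3, c:-2, d:-1, e:1; rest ⊤}
  B8: | IN={d:-1; rest ⊤} | OUT={e:-4; rest ⊤}

Merge at B3: IN[B3] = OUT[B2] = {a: -2, b: ⊤, c: ⊤, d: -1, e: ⊤, f: ⊤}
Applying B3's transfer function to that IN value gives OUT[B3] (row B3 above).

Answer: {a: -2, b: -2, c: ⊤, d: -1, e: 3, f: ⊤}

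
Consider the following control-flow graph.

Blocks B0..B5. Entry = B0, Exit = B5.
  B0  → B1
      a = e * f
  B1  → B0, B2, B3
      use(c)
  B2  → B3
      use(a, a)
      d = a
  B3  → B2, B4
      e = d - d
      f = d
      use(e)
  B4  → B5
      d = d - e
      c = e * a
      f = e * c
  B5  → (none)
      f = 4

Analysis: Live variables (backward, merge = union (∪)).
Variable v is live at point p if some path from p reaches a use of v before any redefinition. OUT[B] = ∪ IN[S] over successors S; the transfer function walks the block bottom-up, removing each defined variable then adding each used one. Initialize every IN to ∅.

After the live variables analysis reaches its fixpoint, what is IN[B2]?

Answer: {a}

Working:
Per-block solution:
  B0: | IN={c, d, e, f} | OUT={a, c, d, e, f}
  B1: | IN={a, c, d, e, f} | OUT={a, c, d, e, f}
  B2: | IN={a} | OUT={a, d}
  B3: | IN={a, d} | OUT={a, d, e}
  B4: | IN={a, d, e} | OUT={}
  B5: | IN={} | OUT={}

Merge at B2: OUT[B2] = IN[B3] = {a, d}
Applying B2's transfer function to that OUT value gives IN[B2] (row B2 above).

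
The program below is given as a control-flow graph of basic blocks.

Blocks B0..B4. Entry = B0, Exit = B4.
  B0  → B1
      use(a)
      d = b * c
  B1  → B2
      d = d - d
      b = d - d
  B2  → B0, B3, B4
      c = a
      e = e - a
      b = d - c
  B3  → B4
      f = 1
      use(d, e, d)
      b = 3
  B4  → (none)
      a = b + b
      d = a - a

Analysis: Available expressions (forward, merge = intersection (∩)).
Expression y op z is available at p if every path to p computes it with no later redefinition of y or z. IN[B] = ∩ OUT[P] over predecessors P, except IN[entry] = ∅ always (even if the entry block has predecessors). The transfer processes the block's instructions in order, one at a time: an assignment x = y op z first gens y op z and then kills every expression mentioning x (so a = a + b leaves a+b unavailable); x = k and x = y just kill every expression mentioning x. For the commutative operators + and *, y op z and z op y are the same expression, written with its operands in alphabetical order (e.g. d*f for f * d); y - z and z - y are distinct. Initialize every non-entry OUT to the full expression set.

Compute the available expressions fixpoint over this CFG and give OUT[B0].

Fixpoint table:
  B0: | IN={} | OUT={b*c}
  B1: | IN={b*c} | OUT={d-d}
  B2: | IN={d-d} | OUT={d-c, d-d}
  B3: | IN={d-c, d-d} | OUT={d-c, d-d}
  B4: | IN={d-c, d-d} | OUT={a-a, b+b}

Merge at B0 (entry node, so the boundary value {} is joined with the incoming edge(s)): IN[B0] = {} ∩ OUT[B2] = {}
Applying B0's transfer function to that IN value gives OUT[B0] (row B0 above).

Answer: {b*c}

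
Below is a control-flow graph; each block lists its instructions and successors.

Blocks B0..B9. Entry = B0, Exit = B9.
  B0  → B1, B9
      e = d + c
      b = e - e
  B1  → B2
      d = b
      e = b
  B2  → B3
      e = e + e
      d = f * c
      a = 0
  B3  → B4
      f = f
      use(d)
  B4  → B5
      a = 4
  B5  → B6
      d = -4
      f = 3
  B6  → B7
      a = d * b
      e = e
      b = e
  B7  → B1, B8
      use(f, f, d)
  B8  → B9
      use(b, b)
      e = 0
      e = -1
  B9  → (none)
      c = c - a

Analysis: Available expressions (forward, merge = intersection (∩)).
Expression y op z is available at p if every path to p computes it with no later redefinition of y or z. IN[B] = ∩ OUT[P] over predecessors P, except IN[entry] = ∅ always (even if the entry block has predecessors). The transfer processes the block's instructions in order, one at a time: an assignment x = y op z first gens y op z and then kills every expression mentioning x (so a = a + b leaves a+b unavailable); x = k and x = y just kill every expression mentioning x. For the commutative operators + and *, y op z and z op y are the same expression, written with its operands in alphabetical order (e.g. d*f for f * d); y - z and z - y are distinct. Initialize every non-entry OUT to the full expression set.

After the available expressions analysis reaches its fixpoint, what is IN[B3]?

Answer: {c*f}

Working:
Fixpoint table:
  B0: | IN={} | OUT={c+d, e-e}
  B1: | IN={} | OUT={}
  B2: | IN={} | OUT={c*f}
  B3: | IN={c*f} | OUT={}
  B4: | IN={} | OUT={}
  B5: | IN={} | OUT={}
  B6: | IN={} | OUT={}
  B7: | IN={} | OUT={}
  B8: | IN={} | OUT={}
  B9: | IN={} | OUT={}

Merge at B3: IN[B3] = OUT[B2] = {c*f}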